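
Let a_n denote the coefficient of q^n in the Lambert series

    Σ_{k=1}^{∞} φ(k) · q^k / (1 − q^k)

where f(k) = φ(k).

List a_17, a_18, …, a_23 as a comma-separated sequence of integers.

[q^17] φ(1)=1,φ(17)=16 ⇒ 17
n=18: 1·18 2·9 3·6 6·3 9·2 18·1  φ→[1+1+2+2+6+6]=18
n=19: 1·19 19·1  φ→[1+18]=19
q^20  k|20↦φ(k): 20:8 10:4 5:4 4:2 2:1 1:1  a_20=20
q^21  k|21↦φ(k): 1:1 3:2 7:6 21:12  a_21=21
n=22: 1·22 2·11 11·2 22·1  φ→[1+1+10+10]=22
q^23  k|23↦φ(k): 1:1 23:22  a_23=23

17, 18, 19, 20, 21, 22, 23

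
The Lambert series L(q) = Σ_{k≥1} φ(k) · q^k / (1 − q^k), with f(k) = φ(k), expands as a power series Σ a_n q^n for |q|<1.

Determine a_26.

n=26: 26·1 13·2 2·13 1·26  φ→[12+12+1+1]=26

a_26 = 26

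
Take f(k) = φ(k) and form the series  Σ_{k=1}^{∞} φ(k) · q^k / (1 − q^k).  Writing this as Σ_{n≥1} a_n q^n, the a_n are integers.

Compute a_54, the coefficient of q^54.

d|54:{1,2,3,6,9,18,27,54}  Σφ=1+1+2+2+6+6+18+18=54

a_54 = 54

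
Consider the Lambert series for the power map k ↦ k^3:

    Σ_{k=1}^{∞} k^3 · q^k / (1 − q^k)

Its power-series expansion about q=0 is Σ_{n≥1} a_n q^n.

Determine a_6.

d|6:{1,2,3,6}  Σf=1+8+27+216=252

a_6 = 252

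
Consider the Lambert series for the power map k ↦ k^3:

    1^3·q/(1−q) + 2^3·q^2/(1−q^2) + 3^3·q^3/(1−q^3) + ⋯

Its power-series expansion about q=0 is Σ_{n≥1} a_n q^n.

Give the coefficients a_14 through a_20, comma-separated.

q^14  k|14↦f(k): 14:2744 7:343 2:8 1:1  a_14=3096
q^15  k|15↦f(k): 15:3375 5:125 3:27 1:1  a_15=3528
[q^16] f(16)=4096,f(8)=512,f(4)=64,f(2)=8,f(1)=1 ⇒ 4681
q^17  k|17↦f(k): 17:4913 1:1  a_17=4914
[q^18] f(18)=5832,f(9)=729,f(6)=216,f(3)=27,f(2)=8,f(1)=1 ⇒ 6813
d|19:{19,1}  Σf=6859+1=6860
[q^20] f(1)=1,f(2)=8,f(4)=64,f(5)=125,f(10)=1000,f(20)=8000 ⇒ 9198

3096, 3528, 4681, 4914, 6813, 6860, 9198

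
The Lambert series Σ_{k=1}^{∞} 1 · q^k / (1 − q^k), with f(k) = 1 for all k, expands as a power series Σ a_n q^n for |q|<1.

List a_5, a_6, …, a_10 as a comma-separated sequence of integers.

2, 4, 2, 4, 3, 4

d|5:{5,1}  Σf=1+1=2
[q^6] f(1)=1,f(2)=1,f(3)=1,f(6)=1 ⇒ 4
n=7: 7·1 1·7  f→[1+1]=2
[q^8] f(8)=1,f(4)=1,f(2)=1,f(1)=1 ⇒ 4
d|9:{9,3,1}  Σf=1+1+1=3
[q^10] f(1)=1,f(2)=1,f(5)=1,f(10)=1 ⇒ 4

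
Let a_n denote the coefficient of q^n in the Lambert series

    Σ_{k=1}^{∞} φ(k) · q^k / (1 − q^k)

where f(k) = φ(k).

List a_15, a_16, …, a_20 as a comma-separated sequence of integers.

d|15:{1,3,5,15}  Σφ=1+2+4+8=15
[q^16] φ(16)=8,φ(8)=4,φ(4)=2,φ(2)=1,φ(1)=1 ⇒ 16
d|17:{17,1}  Σφ=16+1=17
[q^18] φ(18)=6,φ(9)=6,φ(6)=2,φ(3)=2,φ(2)=1,φ(1)=1 ⇒ 18
n=19: 19·1 1·19  φ→[18+1]=19
n=20: 20·1 10·2 5·4 4·5 2·10 1·20  φ→[8+4+4+2+1+1]=20

15, 16, 17, 18, 19, 20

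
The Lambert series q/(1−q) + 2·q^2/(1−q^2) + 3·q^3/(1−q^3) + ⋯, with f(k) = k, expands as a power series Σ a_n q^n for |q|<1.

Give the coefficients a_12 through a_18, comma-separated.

28, 14, 24, 24, 31, 18, 39

[q^12] f(12)=12,f(6)=6,f(4)=4,f(3)=3,f(2)=2,f(1)=1 ⇒ 28
n=13: 13·1 1·13  f→[13+1]=14
q^14  k|14↦f(k): 1:1 2:2 7:7 14:14  a_14=24
[q^15] f(15)=15,f(5)=5,f(3)=3,f(1)=1 ⇒ 24
[q^16] f(1)=1,f(2)=2,f(4)=4,f(8)=8,f(16)=16 ⇒ 31
[q^17] f(1)=1,f(17)=17 ⇒ 18
n=18: 18·1 9·2 6·3 3·6 2·9 1·18  f→[18+9+6+3+2+1]=39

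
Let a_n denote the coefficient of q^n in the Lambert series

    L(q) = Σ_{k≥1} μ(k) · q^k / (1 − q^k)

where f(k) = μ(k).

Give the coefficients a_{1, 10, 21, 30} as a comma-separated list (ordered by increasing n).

[q^1] μ(1)=1 ⇒ 1
n=10: 1·10 2·5 5·2 10·1  μ→[1+(-1)+(-1)+1]=0
q^21  k|21↦μ(k): 21:1 7:-1 3:-1 1:1  a_21=0
n=30: 30·1 15·2 10·3 6·5 5·6 3·10 2·15 1·30  μ→[(-1)+1+1+1+(-1)+(-1)+(-1)+1]=0

1, 0, 0, 0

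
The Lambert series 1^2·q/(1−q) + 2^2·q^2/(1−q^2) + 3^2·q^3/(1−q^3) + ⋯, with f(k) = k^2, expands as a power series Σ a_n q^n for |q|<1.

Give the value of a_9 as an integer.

[q^9] f(1)=1,f(3)=9,f(9)=81 ⇒ 91

a_9 = 91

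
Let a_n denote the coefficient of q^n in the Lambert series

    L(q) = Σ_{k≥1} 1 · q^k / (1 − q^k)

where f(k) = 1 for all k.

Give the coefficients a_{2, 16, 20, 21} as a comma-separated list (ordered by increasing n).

[q^2] f(1)=1,f(2)=1 ⇒ 2
q^16  k|16↦f(k): 1:1 2:1 4:1 8:1 16:1  a_16=5
q^20  k|20↦f(k): 1:1 2:1 4:1 5:1 10:1 20:1  a_20=6
q^21  k|21↦f(k): 1:1 3:1 7:1 21:1  a_21=4

2, 5, 6, 4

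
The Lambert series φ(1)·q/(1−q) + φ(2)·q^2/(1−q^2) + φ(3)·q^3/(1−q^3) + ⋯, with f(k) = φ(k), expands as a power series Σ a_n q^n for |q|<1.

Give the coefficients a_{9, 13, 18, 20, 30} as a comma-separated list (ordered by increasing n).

n=9: 9·1 3·3 1·9  φ→[6+2+1]=9
d|13:{13,1}  Σφ=12+1=13
[q^18] φ(18)=6,φ(9)=6,φ(6)=2,φ(3)=2,φ(2)=1,φ(1)=1 ⇒ 18
d|20:{1,2,4,5,10,20}  Σφ=1+1+2+4+4+8=20
n=30: 1·30 2·15 3·10 5·6 6·5 10·3 15·2 30·1  φ→[1+1+2+4+2+4+8+8]=30

9, 13, 18, 20, 30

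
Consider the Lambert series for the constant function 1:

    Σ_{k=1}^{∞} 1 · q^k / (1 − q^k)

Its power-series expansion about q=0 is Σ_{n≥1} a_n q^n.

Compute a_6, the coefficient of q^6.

q^6  k|6↦f(k): 1:1 2:1 3:1 6:1  a_6=4

a_6 = 4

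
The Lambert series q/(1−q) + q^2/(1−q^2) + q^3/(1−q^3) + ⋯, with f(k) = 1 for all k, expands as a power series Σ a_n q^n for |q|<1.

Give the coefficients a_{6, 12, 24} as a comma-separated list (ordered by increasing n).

n=6: 6·1 3·2 2·3 1·6  f→[1+1+1+1]=4
[q^12] f(12)=1,f(6)=1,f(4)=1,f(3)=1,f(2)=1,f(1)=1 ⇒ 6
[q^24] f(1)=1,f(2)=1,f(3)=1,f(4)=1,f(6)=1,f(8)=1,f(12)=1,f(24)=1 ⇒ 8

4, 6, 8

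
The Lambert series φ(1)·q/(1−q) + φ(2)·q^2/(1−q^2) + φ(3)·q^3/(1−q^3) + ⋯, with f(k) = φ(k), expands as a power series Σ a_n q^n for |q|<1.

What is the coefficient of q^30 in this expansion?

[q^30] φ(30)=8,φ(15)=8,φ(10)=4,φ(6)=2,φ(5)=4,φ(3)=2,φ(2)=1,φ(1)=1 ⇒ 30

a_30 = 30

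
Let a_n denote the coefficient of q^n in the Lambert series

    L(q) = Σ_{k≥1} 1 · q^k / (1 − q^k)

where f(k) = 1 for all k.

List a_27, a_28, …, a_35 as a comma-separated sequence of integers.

[q^27] f(27)=1,f(9)=1,f(3)=1,f(1)=1 ⇒ 4
[q^28] f(1)=1,f(2)=1,f(4)=1,f(7)=1,f(14)=1,f(28)=1 ⇒ 6
[q^29] f(1)=1,f(29)=1 ⇒ 2
n=30: 30·1 15·2 10·3 6·5 5·6 3·10 2·15 1·30  f→[1+1+1+1+1+1+1+1]=8
n=31: 1·31 31·1  f→[1+1]=2
n=32: 1·32 2·16 4·8 8·4 16·2 32·1  f→[1+1+1+1+1+1]=6
[q^33] f(33)=1,f(11)=1,f(3)=1,f(1)=1 ⇒ 4
n=34: 1·34 2·17 17·2 34·1  f→[1+1+1+1]=4
n=35: 35·1 7·5 5·7 1·35  f→[1+1+1+1]=4

4, 6, 2, 8, 2, 6, 4, 4, 4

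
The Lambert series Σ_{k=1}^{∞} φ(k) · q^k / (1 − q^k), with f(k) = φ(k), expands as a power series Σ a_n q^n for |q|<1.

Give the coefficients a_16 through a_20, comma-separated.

[q^16] φ(1)=1,φ(2)=1,φ(4)=2,φ(8)=4,φ(16)=8 ⇒ 16
q^17  k|17↦φ(k): 17:16 1:1  a_17=17
d|18:{18,9,6,3,2,1}  Σφ=6+6+2+2+1+1=18
d|19:{19,1}  Σφ=18+1=19
n=20: 1·20 2·10 4·5 5·4 10·2 20·1  φ→[1+1+2+4+4+8]=20

16, 17, 18, 19, 20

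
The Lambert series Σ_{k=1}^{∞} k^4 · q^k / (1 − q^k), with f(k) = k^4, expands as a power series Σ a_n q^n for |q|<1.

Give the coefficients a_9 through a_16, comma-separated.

[q^9] f(9)=6561,f(3)=81,f(1)=1 ⇒ 6643
[q^10] f(1)=1,f(2)=16,f(5)=625,f(10)=10000 ⇒ 10642
n=11: 11·1 1·11  f→[14641+1]=14642
n=12: 12·1 6·2 4·3 3·4 2·6 1·12  f→[20736+1296+256+81+16+1]=22386
[q^13] f(13)=28561,f(1)=1 ⇒ 28562
q^14  k|14↦f(k): 1:1 2:16 7:2401 14:38416  a_14=40834
n=15: 1·15 3·5 5·3 15·1  f→[1+81+625+50625]=51332
q^16  k|16↦f(k): 16:65536 8:4096 4:256 2:16 1:1  a_16=69905

6643, 10642, 14642, 22386, 28562, 40834, 51332, 69905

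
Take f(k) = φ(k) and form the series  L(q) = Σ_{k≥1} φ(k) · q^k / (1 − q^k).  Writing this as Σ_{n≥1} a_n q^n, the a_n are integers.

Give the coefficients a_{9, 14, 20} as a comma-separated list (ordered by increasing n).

n=9: 1·9 3·3 9·1  φ→[1+2+6]=9
d|14:{14,7,2,1}  Σφ=6+6+1+1=14
[q^20] φ(20)=8,φ(10)=4,φ(5)=4,φ(4)=2,φ(2)=1,φ(1)=1 ⇒ 20

9, 14, 20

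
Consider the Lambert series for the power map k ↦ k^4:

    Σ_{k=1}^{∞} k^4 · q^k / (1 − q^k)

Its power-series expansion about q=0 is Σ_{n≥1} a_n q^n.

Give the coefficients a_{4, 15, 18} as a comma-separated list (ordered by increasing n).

q^4  k|4↦f(k): 4:256 2:16 1:1  a_4=273
d|15:{15,5,3,1}  Σf=50625+625+81+1=51332
d|18:{18,9,6,3,2,1}  Σf=104976+6561+1296+81+16+1=112931

273, 51332, 112931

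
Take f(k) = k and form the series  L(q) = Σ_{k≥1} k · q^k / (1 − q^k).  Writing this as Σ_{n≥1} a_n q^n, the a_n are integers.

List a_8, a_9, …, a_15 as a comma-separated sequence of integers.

q^8  k|8↦f(k): 1:1 2:2 4:4 8:8  a_8=15
n=9: 9·1 3·3 1·9  f→[9+3+1]=13
q^10  k|10↦f(k): 10:10 5:5 2:2 1:1  a_10=18
q^11  k|11↦f(k): 1:1 11:11  a_11=12
[q^12] f(1)=1,f(2)=2,f(3)=3,f(4)=4,f(6)=6,f(12)=12 ⇒ 28
[q^13] f(1)=1,f(13)=13 ⇒ 14
q^14  k|14↦f(k): 14:14 7:7 2:2 1:1  a_14=24
[q^15] f(1)=1,f(3)=3,f(5)=5,f(15)=15 ⇒ 24

15, 13, 18, 12, 28, 14, 24, 24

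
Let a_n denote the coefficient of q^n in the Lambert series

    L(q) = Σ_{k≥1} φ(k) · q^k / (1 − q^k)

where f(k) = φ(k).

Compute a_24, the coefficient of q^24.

[q^24] φ(24)=8,φ(12)=4,φ(8)=4,φ(6)=2,φ(4)=2,φ(3)=2,φ(2)=1,φ(1)=1 ⇒ 24

a_24 = 24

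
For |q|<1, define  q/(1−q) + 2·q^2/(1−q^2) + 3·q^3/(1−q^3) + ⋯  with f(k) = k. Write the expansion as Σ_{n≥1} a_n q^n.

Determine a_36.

a_36 = 91

[q^36] f(1)=1,f(2)=2,f(3)=3,f(4)=4,f(6)=6,f(9)=9,f(12)=12,f(18)=18,f(36)=36 ⇒ 91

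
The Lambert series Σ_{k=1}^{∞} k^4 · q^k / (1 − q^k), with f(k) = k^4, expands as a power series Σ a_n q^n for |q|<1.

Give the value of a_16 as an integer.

a_16 = 69905

[q^16] f(16)=65536,f(8)=4096,f(4)=256,f(2)=16,f(1)=1 ⇒ 69905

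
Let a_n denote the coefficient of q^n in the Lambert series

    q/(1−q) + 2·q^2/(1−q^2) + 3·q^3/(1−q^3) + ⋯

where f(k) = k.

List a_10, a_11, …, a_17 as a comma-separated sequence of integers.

[q^10] f(1)=1,f(2)=2,f(5)=5,f(10)=10 ⇒ 18
d|11:{1,11}  Σf=1+11=12
q^12  k|12↦f(k): 12:12 6:6 4:4 3:3 2:2 1:1  a_12=28
d|13:{1,13}  Σf=1+13=14
[q^14] f(1)=1,f(2)=2,f(7)=7,f(14)=14 ⇒ 24
[q^15] f(15)=15,f(5)=5,f(3)=3,f(1)=1 ⇒ 24
q^16  k|16↦f(k): 16:16 8:8 4:4 2:2 1:1  a_16=31
q^17  k|17↦f(k): 1:1 17:17  a_17=18

18, 12, 28, 14, 24, 24, 31, 18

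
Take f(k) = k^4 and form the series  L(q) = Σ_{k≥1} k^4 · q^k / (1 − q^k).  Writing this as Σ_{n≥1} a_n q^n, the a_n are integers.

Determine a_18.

a_18 = 112931

n=18: 18·1 9·2 6·3 3·6 2·9 1·18  f→[104976+6561+1296+81+16+1]=112931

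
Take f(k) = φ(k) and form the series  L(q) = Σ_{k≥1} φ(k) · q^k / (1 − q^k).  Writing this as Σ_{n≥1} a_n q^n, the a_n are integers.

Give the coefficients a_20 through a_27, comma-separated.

d|20:{20,10,5,4,2,1}  Σφ=8+4+4+2+1+1=20
n=21: 1·21 3·7 7·3 21·1  φ→[1+2+6+12]=21
q^22  k|22↦φ(k): 22:10 11:10 2:1 1:1  a_22=22
n=23: 1·23 23·1  φ→[1+22]=23
d|24:{24,12,8,6,4,3,2,1}  Σφ=8+4+4+2+2+2+1+1=24
n=25: 1·25 5·5 25·1  φ→[1+4+20]=25
[q^26] φ(26)=12,φ(13)=12,φ(2)=1,φ(1)=1 ⇒ 26
d|27:{1,3,9,27}  Σφ=1+2+6+18=27

20, 21, 22, 23, 24, 25, 26, 27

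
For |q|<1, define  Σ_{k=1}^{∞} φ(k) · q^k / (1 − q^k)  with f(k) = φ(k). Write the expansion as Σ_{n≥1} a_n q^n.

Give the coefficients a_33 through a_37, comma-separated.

d|33:{33,11,3,1}  Σφ=20+10+2+1=33
[q^34] φ(34)=16,φ(17)=16,φ(2)=1,φ(1)=1 ⇒ 34
n=35: 1·35 5·7 7·5 35·1  φ→[1+4+6+24]=35
d|36:{1,2,3,4,6,9,12,18,36}  Σφ=1+1+2+2+2+6+4+6+12=36
d|37:{37,1}  Σφ=36+1=37

33, 34, 35, 36, 37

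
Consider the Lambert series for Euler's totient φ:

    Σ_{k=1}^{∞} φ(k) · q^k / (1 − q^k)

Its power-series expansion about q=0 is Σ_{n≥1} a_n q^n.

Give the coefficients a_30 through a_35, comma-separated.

d|30:{1,2,3,5,6,10,15,30}  Σφ=1+1+2+4+2+4+8+8=30
n=31: 31·1 1·31  φ→[30+1]=31
[q^32] φ(32)=16,φ(16)=8,φ(8)=4,φ(4)=2,φ(2)=1,φ(1)=1 ⇒ 32
[q^33] φ(1)=1,φ(3)=2,φ(11)=10,φ(33)=20 ⇒ 33
q^34  k|34↦φ(k): 34:16 17:16 2:1 1:1  a_34=34
[q^35] φ(35)=24,φ(7)=6,φ(5)=4,φ(1)=1 ⇒ 35

30, 31, 32, 33, 34, 35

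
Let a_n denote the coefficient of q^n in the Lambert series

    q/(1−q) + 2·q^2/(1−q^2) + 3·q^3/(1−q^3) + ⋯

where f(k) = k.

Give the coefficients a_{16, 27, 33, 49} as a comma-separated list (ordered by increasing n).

31, 40, 48, 57

d|16:{16,8,4,2,1}  Σf=16+8+4+2+1=31
n=27: 27·1 9·3 3·9 1·27  f→[27+9+3+1]=40
q^33  k|33↦f(k): 1:1 3:3 11:11 33:33  a_33=48
[q^49] f(49)=49,f(7)=7,f(1)=1 ⇒ 57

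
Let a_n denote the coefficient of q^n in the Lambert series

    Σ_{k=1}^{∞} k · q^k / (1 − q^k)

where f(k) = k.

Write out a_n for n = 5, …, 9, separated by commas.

6, 12, 8, 15, 13

[q^5] f(5)=5,f(1)=1 ⇒ 6
[q^6] f(6)=6,f(3)=3,f(2)=2,f(1)=1 ⇒ 12
q^7  k|7↦f(k): 7:7 1:1  a_7=8
[q^8] f(8)=8,f(4)=4,f(2)=2,f(1)=1 ⇒ 15
q^9  k|9↦f(k): 9:9 3:3 1:1  a_9=13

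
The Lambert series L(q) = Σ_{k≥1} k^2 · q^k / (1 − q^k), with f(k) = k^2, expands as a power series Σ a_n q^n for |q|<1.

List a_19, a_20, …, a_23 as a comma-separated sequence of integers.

362, 546, 500, 610, 530

d|19:{19,1}  Σf=361+1=362
q^20  k|20↦f(k): 20:400 10:100 5:25 4:16 2:4 1:1  a_20=546
q^21  k|21↦f(k): 1:1 3:9 7:49 21:441  a_21=500
q^22  k|22↦f(k): 22:484 11:121 2:4 1:1  a_22=610
q^23  k|23↦f(k): 1:1 23:529  a_23=530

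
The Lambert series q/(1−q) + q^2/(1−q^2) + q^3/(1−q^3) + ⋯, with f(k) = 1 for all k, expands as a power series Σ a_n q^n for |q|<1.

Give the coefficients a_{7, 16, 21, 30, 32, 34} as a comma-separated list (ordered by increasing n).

n=7: 1·7 7·1  f→[1+1]=2
d|16:{1,2,4,8,16}  Σf=1+1+1+1+1=5
d|21:{1,3,7,21}  Σf=1+1+1+1=4
[q^30] f(1)=1,f(2)=1,f(3)=1,f(5)=1,f(6)=1,f(10)=1,f(15)=1,f(30)=1 ⇒ 8
d|32:{1,2,4,8,16,32}  Σf=1+1+1+1+1+1=6
n=34: 34·1 17·2 2·17 1·34  f→[1+1+1+1]=4

2, 5, 4, 8, 6, 4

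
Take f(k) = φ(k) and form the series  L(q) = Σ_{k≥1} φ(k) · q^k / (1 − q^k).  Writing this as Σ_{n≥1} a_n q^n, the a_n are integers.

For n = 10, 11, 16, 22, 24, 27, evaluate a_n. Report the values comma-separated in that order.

n=10: 1·10 2·5 5·2 10·1  φ→[1+1+4+4]=10
d|11:{1,11}  Σφ=1+10=11
[q^16] φ(1)=1,φ(2)=1,φ(4)=2,φ(8)=4,φ(16)=8 ⇒ 16
n=22: 1·22 2·11 11·2 22·1  φ→[1+1+10+10]=22
d|24:{24,12,8,6,4,3,2,1}  Σφ=8+4+4+2+2+2+1+1=24
q^27  k|27↦φ(k): 27:18 9:6 3:2 1:1  a_27=27

10, 11, 16, 22, 24, 27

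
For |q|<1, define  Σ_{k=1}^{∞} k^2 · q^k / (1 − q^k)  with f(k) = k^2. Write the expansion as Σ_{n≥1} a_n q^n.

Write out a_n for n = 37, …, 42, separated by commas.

n=37: 37·1 1·37  f→[1369+1]=1370
n=38: 1·38 2·19 19·2 38·1  f→[1+4+361+1444]=1810
[q^39] f(39)=1521,f(13)=169,f(3)=9,f(1)=1 ⇒ 1700
[q^40] f(1)=1,f(2)=4,f(4)=16,f(5)=25,f(8)=64,f(10)=100,f(20)=400,f(40)=1600 ⇒ 2210
n=41: 41·1 1·41  f→[1681+1]=1682
[q^42] f(42)=1764,f(21)=441,f(14)=196,f(7)=49,f(6)=36,f(3)=9,f(2)=4,f(1)=1 ⇒ 2500

1370, 1810, 1700, 2210, 1682, 2500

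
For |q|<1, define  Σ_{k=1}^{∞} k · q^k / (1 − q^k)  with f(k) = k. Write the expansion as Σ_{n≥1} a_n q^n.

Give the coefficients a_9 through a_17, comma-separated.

[q^9] f(9)=9,f(3)=3,f(1)=1 ⇒ 13
d|10:{1,2,5,10}  Σf=1+2+5+10=18
n=11: 11·1 1·11  f→[11+1]=12
n=12: 12·1 6·2 4·3 3·4 2·6 1·12  f→[12+6+4+3+2+1]=28
n=13: 1·13 13·1  f→[1+13]=14
[q^14] f(14)=14,f(7)=7,f(2)=2,f(1)=1 ⇒ 24
[q^15] f(15)=15,f(5)=5,f(3)=3,f(1)=1 ⇒ 24
n=16: 16·1 8·2 4·4 2·8 1·16  f→[16+8+4+2+1]=31
d|17:{17,1}  Σf=17+1=18

13, 18, 12, 28, 14, 24, 24, 31, 18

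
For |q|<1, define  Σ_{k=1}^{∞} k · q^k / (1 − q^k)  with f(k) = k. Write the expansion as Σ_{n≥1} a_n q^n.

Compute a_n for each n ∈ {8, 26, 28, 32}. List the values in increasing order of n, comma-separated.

15, 42, 56, 63

q^8  k|8↦f(k): 8:8 4:4 2:2 1:1  a_8=15
[q^26] f(1)=1,f(2)=2,f(13)=13,f(26)=26 ⇒ 42
d|28:{1,2,4,7,14,28}  Σf=1+2+4+7+14+28=56
q^32  k|32↦f(k): 32:32 16:16 8:8 4:4 2:2 1:1  a_32=63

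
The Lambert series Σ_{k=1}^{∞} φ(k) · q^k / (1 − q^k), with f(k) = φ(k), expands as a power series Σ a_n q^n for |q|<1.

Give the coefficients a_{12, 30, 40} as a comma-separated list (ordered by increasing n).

[q^12] φ(1)=1,φ(2)=1,φ(3)=2,φ(4)=2,φ(6)=2,φ(12)=4 ⇒ 12
q^30  k|30↦φ(k): 1:1 2:1 3:2 5:4 6:2 10:4 15:8 30:8  a_30=30
d|40:{1,2,4,5,8,10,20,40}  Σφ=1+1+2+4+4+4+8+16=40

12, 30, 40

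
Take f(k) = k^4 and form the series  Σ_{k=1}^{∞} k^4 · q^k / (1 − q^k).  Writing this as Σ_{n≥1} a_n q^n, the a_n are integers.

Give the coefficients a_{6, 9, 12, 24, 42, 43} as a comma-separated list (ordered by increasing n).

q^6  k|6↦f(k): 1:1 2:16 3:81 6:1296  a_6=1394
q^9  k|9↦f(k): 9:6561 3:81 1:1  a_9=6643
d|12:{1,2,3,4,6,12}  Σf=1+16+81+256+1296+20736=22386
n=24: 1·24 2·12 3·8 4·6 6·4 8·3 12·2 24·1  f→[1+16+81+256+1296+4096+20736+331776]=358258
d|42:{1,2,3,6,7,14,21,42}  Σf=1+16+81+1296+2401+38416+194481+3111696=3348388
d|43:{43,1}  Σf=3418801+1=3418802

1394, 6643, 22386, 358258, 3348388, 3418802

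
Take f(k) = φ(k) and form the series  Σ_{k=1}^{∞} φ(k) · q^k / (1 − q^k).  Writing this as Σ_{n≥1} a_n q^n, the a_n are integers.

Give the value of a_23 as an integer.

n=23: 23·1 1·23  φ→[22+1]=23

a_23 = 23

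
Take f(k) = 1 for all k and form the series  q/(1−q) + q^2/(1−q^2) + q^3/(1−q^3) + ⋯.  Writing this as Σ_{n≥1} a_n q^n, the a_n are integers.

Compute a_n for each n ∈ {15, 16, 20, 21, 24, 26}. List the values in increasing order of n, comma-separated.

4, 5, 6, 4, 8, 4

d|15:{1,3,5,15}  Σf=1+1+1+1=4
d|16:{1,2,4,8,16}  Σf=1+1+1+1+1=5
[q^20] f(1)=1,f(2)=1,f(4)=1,f(5)=1,f(10)=1,f(20)=1 ⇒ 6
q^21  k|21↦f(k): 21:1 7:1 3:1 1:1  a_21=4
[q^24] f(24)=1,f(12)=1,f(8)=1,f(6)=1,f(4)=1,f(3)=1,f(2)=1,f(1)=1 ⇒ 8
n=26: 1·26 2·13 13·2 26·1  f→[1+1+1+1]=4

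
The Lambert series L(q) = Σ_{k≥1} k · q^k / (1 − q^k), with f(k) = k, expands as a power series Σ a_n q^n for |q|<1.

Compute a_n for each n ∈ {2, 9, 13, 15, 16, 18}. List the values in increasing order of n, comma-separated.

3, 13, 14, 24, 31, 39

[q^2] f(1)=1,f(2)=2 ⇒ 3
[q^9] f(1)=1,f(3)=3,f(9)=9 ⇒ 13
d|13:{13,1}  Σf=13+1=14
q^15  k|15↦f(k): 15:15 5:5 3:3 1:1  a_15=24
q^16  k|16↦f(k): 16:16 8:8 4:4 2:2 1:1  a_16=31
d|18:{1,2,3,6,9,18}  Σf=1+2+3+6+9+18=39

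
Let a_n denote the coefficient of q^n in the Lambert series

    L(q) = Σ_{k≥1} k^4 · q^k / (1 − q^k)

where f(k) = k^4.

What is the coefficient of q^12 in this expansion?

a_12 = 22386

n=12: 1·12 2·6 3·4 4·3 6·2 12·1  f→[1+16+81+256+1296+20736]=22386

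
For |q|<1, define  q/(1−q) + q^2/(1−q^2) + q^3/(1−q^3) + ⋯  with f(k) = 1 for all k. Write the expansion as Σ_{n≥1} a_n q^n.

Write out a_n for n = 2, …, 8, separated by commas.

2, 2, 3, 2, 4, 2, 4

n=2: 2·1 1·2  f→[1+1]=2
q^3  k|3↦f(k): 1:1 3:1  a_3=2
[q^4] f(4)=1,f(2)=1,f(1)=1 ⇒ 3
d|5:{1,5}  Σf=1+1=2
d|6:{1,2,3,6}  Σf=1+1+1+1=4
[q^7] f(7)=1,f(1)=1 ⇒ 2
n=8: 1·8 2·4 4·2 8·1  f→[1+1+1+1]=4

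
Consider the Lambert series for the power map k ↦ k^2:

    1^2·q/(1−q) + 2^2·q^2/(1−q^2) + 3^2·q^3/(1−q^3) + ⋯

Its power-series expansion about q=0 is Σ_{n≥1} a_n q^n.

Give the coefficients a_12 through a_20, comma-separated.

n=12: 1·12 2·6 3·4 4·3 6·2 12·1  f→[1+4+9+16+36+144]=210
[q^13] f(1)=1,f(13)=169 ⇒ 170
[q^14] f(1)=1,f(2)=4,f(7)=49,f(14)=196 ⇒ 250
d|15:{1,3,5,15}  Σf=1+9+25+225=260
n=16: 1·16 2·8 4·4 8·2 16·1  f→[1+4+16+64+256]=341
[q^17] f(1)=1,f(17)=289 ⇒ 290
q^18  k|18↦f(k): 18:324 9:81 6:36 3:9 2:4 1:1  a_18=455
n=19: 1·19 19·1  f→[1+361]=362
d|20:{1,2,4,5,10,20}  Σf=1+4+16+25+100+400=546

210, 170, 250, 260, 341, 290, 455, 362, 546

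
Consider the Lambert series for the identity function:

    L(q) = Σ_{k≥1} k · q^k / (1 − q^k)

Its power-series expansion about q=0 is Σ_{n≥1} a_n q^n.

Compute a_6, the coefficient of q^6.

n=6: 6·1 3·2 2·3 1·6  f→[6+3+2+1]=12

a_6 = 12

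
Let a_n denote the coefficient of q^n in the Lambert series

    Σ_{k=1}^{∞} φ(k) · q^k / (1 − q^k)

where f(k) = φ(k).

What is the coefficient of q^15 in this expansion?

n=15: 15·1 5·3 3·5 1·15  φ→[8+4+2+1]=15

a_15 = 15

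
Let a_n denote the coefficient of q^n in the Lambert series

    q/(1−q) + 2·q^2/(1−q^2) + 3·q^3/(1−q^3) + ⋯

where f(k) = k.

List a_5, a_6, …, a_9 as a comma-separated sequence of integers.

6, 12, 8, 15, 13

n=5: 5·1 1·5  f→[5+1]=6
d|6:{6,3,2,1}  Σf=6+3+2+1=12
n=7: 1·7 7·1  f→[1+7]=8
q^8  k|8↦f(k): 1:1 2:2 4:4 8:8  a_8=15
[q^9] f(9)=9,f(3)=3,f(1)=1 ⇒ 13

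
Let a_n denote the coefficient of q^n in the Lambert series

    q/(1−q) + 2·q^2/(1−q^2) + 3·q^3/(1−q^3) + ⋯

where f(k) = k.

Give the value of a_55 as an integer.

n=55: 1·55 5·11 11·5 55·1  f→[1+5+11+55]=72

a_55 = 72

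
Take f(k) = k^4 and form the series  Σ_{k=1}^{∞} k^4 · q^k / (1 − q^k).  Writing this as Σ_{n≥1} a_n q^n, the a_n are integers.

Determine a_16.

[q^16] f(16)=65536,f(8)=4096,f(4)=256,f(2)=16,f(1)=1 ⇒ 69905

a_16 = 69905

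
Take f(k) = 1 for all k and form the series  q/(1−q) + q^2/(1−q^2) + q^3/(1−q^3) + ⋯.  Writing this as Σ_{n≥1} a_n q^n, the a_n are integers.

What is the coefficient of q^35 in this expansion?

n=35: 1·35 5·7 7·5 35·1  f→[1+1+1+1]=4

a_35 = 4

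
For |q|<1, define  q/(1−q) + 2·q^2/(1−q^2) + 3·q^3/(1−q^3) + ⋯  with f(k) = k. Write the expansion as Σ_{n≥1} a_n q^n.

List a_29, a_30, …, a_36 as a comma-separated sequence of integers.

[q^29] f(29)=29,f(1)=1 ⇒ 30
q^30  k|30↦f(k): 30:30 15:15 10:10 6:6 5:5 3:3 2:2 1:1  a_30=72
q^31  k|31↦f(k): 1:1 31:31  a_31=32
n=32: 1·32 2·16 4·8 8·4 16·2 32·1  f→[1+2+4+8+16+32]=63
n=33: 1·33 3·11 11·3 33·1  f→[1+3+11+33]=48
q^34  k|34↦f(k): 1:1 2:2 17:17 34:34  a_34=54
q^35  k|35↦f(k): 1:1 5:5 7:7 35:35  a_35=48
q^36  k|36↦f(k): 36:36 18:18 12:12 9:9 6:6 4:4 3:3 2:2 1:1  a_36=91

30, 72, 32, 63, 48, 54, 48, 91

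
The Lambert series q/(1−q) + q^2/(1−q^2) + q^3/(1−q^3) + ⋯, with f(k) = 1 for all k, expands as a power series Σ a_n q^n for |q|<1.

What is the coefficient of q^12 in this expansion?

a_12 = 6

[q^12] f(12)=1,f(6)=1,f(4)=1,f(3)=1,f(2)=1,f(1)=1 ⇒ 6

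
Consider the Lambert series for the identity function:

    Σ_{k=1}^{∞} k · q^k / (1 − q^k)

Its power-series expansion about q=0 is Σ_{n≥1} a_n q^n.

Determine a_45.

a_45 = 78

n=45: 1·45 3·15 5·9 9·5 15·3 45·1  f→[1+3+5+9+15+45]=78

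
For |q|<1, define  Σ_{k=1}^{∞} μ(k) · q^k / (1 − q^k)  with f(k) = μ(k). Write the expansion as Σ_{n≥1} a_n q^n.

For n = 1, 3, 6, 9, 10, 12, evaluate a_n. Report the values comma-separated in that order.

d|1:{1}  Σμ=1=1
[q^3] μ(1)=1,μ(3)=-1 ⇒ 0
[q^6] μ(6)=1,μ(3)=-1,μ(2)=-1,μ(1)=1 ⇒ 0
[q^9] μ(1)=1,μ(3)=-1,μ(9)=0 ⇒ 0
q^10  k|10↦μ(k): 1:1 2:-1 5:-1 10:1  a_10=0
n=12: 1·12 2·6 3·4 4·3 6·2 12·1  μ→[1+(-1)+(-1)+0+1+0]=0

1, 0, 0, 0, 0, 0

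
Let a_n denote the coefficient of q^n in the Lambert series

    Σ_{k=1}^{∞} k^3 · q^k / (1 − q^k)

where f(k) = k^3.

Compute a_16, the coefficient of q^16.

[q^16] f(1)=1,f(2)=8,f(4)=64,f(8)=512,f(16)=4096 ⇒ 4681

a_16 = 4681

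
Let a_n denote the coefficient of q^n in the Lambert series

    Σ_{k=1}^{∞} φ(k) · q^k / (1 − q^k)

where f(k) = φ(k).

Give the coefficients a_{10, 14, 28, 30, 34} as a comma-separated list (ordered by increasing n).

[q^10] φ(10)=4,φ(5)=4,φ(2)=1,φ(1)=1 ⇒ 10
n=14: 1·14 2·7 7·2 14·1  φ→[1+1+6+6]=14
n=28: 28·1 14·2 7·4 4·7 2·14 1·28  φ→[12+6+6+2+1+1]=28
q^30  k|30↦φ(k): 1:1 2:1 3:2 5:4 6:2 10:4 15:8 30:8  a_30=30
q^34  k|34↦φ(k): 34:16 17:16 2:1 1:1  a_34=34

10, 14, 28, 30, 34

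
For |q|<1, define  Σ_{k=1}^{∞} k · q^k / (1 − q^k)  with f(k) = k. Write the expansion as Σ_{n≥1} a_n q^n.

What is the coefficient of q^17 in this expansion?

a_17 = 18

n=17: 1·17 17·1  f→[1+17]=18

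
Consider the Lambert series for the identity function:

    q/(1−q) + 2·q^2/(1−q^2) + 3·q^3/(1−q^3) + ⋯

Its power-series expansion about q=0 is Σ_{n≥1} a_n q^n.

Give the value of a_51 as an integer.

a_51 = 72

n=51: 51·1 17·3 3·17 1·51  f→[51+17+3+1]=72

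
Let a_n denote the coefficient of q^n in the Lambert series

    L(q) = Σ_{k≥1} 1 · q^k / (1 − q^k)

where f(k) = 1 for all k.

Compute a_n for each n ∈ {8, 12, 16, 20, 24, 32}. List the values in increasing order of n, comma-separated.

4, 6, 5, 6, 8, 6

[q^8] f(8)=1,f(4)=1,f(2)=1,f(1)=1 ⇒ 4
[q^12] f(1)=1,f(2)=1,f(3)=1,f(4)=1,f(6)=1,f(12)=1 ⇒ 6
d|16:{1,2,4,8,16}  Σf=1+1+1+1+1=5
d|20:{20,10,5,4,2,1}  Σf=1+1+1+1+1+1=6
d|24:{24,12,8,6,4,3,2,1}  Σf=1+1+1+1+1+1+1+1=8
n=32: 1·32 2·16 4·8 8·4 16·2 32·1  f→[1+1+1+1+1+1]=6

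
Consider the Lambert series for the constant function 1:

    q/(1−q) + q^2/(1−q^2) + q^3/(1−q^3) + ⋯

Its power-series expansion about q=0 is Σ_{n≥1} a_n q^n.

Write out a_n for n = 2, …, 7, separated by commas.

q^2  k|2↦f(k): 2:1 1:1  a_2=2
[q^3] f(1)=1,f(3)=1 ⇒ 2
[q^4] f(4)=1,f(2)=1,f(1)=1 ⇒ 3
d|5:{1,5}  Σf=1+1=2
d|6:{6,3,2,1}  Σf=1+1+1+1=4
q^7  k|7↦f(k): 1:1 7:1  a_7=2

2, 2, 3, 2, 4, 2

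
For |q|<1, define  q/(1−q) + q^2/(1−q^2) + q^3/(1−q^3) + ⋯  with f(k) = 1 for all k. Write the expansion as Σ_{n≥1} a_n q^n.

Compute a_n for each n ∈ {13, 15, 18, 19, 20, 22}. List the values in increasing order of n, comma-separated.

2, 4, 6, 2, 6, 4

[q^13] f(1)=1,f(13)=1 ⇒ 2
d|15:{15,5,3,1}  Σf=1+1+1+1=4
[q^18] f(1)=1,f(2)=1,f(3)=1,f(6)=1,f(9)=1,f(18)=1 ⇒ 6
q^19  k|19↦f(k): 1:1 19:1  a_19=2
d|20:{1,2,4,5,10,20}  Σf=1+1+1+1+1+1=6
q^22  k|22↦f(k): 1:1 2:1 11:1 22:1  a_22=4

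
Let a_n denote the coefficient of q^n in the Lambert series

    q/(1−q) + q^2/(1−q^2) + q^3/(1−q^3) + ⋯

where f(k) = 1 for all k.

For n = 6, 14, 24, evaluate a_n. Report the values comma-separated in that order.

4, 4, 8

q^6  k|6↦f(k): 1:1 2:1 3:1 6:1  a_6=4
q^14  k|14↦f(k): 14:1 7:1 2:1 1:1  a_14=4
[q^24] f(24)=1,f(12)=1,f(8)=1,f(6)=1,f(4)=1,f(3)=1,f(2)=1,f(1)=1 ⇒ 8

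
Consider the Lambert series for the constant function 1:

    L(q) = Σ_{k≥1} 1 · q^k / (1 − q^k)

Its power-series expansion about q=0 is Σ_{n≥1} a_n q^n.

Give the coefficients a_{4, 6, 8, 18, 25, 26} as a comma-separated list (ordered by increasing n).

n=4: 4·1 2·2 1·4  f→[1+1+1]=3
[q^6] f(1)=1,f(2)=1,f(3)=1,f(6)=1 ⇒ 4
q^8  k|8↦f(k): 8:1 4:1 2:1 1:1  a_8=4
n=18: 1·18 2·9 3·6 6·3 9·2 18·1  f→[1+1+1+1+1+1]=6
q^25  k|25↦f(k): 1:1 5:1 25:1  a_25=3
d|26:{26,13,2,1}  Σf=1+1+1+1=4

3, 4, 4, 6, 3, 4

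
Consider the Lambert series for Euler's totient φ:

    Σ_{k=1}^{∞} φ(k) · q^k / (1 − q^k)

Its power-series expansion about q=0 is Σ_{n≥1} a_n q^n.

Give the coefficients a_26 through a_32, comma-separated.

q^26  k|26↦φ(k): 1:1 2:1 13:12 26:12  a_26=26
[q^27] φ(1)=1,φ(3)=2,φ(9)=6,φ(27)=18 ⇒ 27
d|28:{28,14,7,4,2,1}  Σφ=12+6+6+2+1+1=28
q^29  k|29↦φ(k): 29:28 1:1  a_29=29
[q^30] φ(1)=1,φ(2)=1,φ(3)=2,φ(5)=4,φ(6)=2,φ(10)=4,φ(15)=8,φ(30)=8 ⇒ 30
[q^31] φ(31)=30,φ(1)=1 ⇒ 31
q^32  k|32↦φ(k): 32:16 16:8 8:4 4:2 2:1 1:1  a_32=32

26, 27, 28, 29, 30, 31, 32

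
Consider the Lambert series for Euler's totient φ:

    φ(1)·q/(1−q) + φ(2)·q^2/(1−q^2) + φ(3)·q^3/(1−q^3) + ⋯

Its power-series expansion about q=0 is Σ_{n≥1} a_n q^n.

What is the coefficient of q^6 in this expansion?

d|6:{6,3,2,1}  Σφ=2+2+1+1=6

a_6 = 6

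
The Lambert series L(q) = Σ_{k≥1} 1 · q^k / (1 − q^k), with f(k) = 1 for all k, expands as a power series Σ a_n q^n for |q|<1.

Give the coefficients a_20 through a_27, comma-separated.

6, 4, 4, 2, 8, 3, 4, 4

n=20: 1·20 2·10 4·5 5·4 10·2 20·1  f→[1+1+1+1+1+1]=6
[q^21] f(1)=1,f(3)=1,f(7)=1,f(21)=1 ⇒ 4
n=22: 22·1 11·2 2·11 1·22  f→[1+1+1+1]=4
q^23  k|23↦f(k): 23:1 1:1  a_23=2
d|24:{1,2,3,4,6,8,12,24}  Σf=1+1+1+1+1+1+1+1=8
d|25:{1,5,25}  Σf=1+1+1=3
d|26:{1,2,13,26}  Σf=1+1+1+1=4
n=27: 1·27 3·9 9·3 27·1  f→[1+1+1+1]=4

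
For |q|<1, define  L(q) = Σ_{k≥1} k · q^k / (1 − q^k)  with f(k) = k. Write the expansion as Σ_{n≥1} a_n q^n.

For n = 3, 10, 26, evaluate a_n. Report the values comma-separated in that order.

4, 18, 42

q^3  k|3↦f(k): 1:1 3:3  a_3=4
n=10: 10·1 5·2 2·5 1·10  f→[10+5+2+1]=18
n=26: 26·1 13·2 2·13 1·26  f→[26+13+2+1]=42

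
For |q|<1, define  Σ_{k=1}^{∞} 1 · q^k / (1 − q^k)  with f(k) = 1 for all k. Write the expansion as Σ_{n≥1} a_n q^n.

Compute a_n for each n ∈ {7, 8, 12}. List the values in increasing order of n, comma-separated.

2, 4, 6

[q^7] f(7)=1,f(1)=1 ⇒ 2
d|8:{8,4,2,1}  Σf=1+1+1+1=4
n=12: 12·1 6·2 4·3 3·4 2·6 1·12  f→[1+1+1+1+1+1]=6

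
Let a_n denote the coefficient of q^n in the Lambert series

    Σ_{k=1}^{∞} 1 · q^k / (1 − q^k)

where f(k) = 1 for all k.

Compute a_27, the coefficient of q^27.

d|27:{1,3,9,27}  Σf=1+1+1+1=4

a_27 = 4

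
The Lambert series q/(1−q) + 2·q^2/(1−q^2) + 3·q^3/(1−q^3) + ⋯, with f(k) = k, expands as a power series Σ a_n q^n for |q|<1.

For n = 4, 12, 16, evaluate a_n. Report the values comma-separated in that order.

q^4  k|4↦f(k): 1:1 2:2 4:4  a_4=7
d|12:{1,2,3,4,6,12}  Σf=1+2+3+4+6+12=28
d|16:{16,8,4,2,1}  Σf=16+8+4+2+1=31

7, 28, 31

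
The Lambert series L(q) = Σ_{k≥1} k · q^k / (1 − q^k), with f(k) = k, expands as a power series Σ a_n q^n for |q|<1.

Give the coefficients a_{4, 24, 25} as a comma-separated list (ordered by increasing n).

7, 60, 31

n=4: 4·1 2·2 1·4  f→[4+2+1]=7
q^24  k|24↦f(k): 24:24 12:12 8:8 6:6 4:4 3:3 2:2 1:1  a_24=60
d|25:{25,5,1}  Σf=25+5+1=31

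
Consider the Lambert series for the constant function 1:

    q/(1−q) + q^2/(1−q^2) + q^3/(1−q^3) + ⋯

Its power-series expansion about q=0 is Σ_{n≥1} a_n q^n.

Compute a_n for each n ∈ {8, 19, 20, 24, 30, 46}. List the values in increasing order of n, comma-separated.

4, 2, 6, 8, 8, 4

q^8  k|8↦f(k): 1:1 2:1 4:1 8:1  a_8=4
[q^19] f(1)=1,f(19)=1 ⇒ 2
q^20  k|20↦f(k): 1:1 2:1 4:1 5:1 10:1 20:1  a_20=6
d|24:{1,2,3,4,6,8,12,24}  Σf=1+1+1+1+1+1+1+1=8
q^30  k|30↦f(k): 1:1 2:1 3:1 5:1 6:1 10:1 15:1 30:1  a_30=8
[q^46] f(46)=1,f(23)=1,f(2)=1,f(1)=1 ⇒ 4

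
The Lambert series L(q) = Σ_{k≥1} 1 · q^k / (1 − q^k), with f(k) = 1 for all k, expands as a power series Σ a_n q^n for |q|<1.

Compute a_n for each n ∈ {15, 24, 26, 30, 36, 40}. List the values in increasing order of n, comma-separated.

n=15: 15·1 5·3 3·5 1·15  f→[1+1+1+1]=4
q^24  k|24↦f(k): 24:1 12:1 8:1 6:1 4:1 3:1 2:1 1:1  a_24=8
[q^26] f(26)=1,f(13)=1,f(2)=1,f(1)=1 ⇒ 4
n=30: 1·30 2·15 3·10 5·6 6·5 10·3 15·2 30·1  f→[1+1+1+1+1+1+1+1]=8
d|36:{36,18,12,9,6,4,3,2,1}  Σf=1+1+1+1+1+1+1+1+1=9
[q^40] f(40)=1,f(20)=1,f(10)=1,f(8)=1,f(5)=1,f(4)=1,f(2)=1,f(1)=1 ⇒ 8

4, 8, 4, 8, 9, 8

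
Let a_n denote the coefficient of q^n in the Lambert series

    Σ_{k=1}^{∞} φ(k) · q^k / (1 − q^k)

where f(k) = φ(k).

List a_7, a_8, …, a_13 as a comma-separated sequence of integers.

[q^7] φ(7)=6,φ(1)=1 ⇒ 7
d|8:{8,4,2,1}  Σφ=4+2+1+1=8
[q^9] φ(9)=6,φ(3)=2,φ(1)=1 ⇒ 9
n=10: 1·10 2·5 5·2 10·1  φ→[1+1+4+4]=10
[q^11] φ(1)=1,φ(11)=10 ⇒ 11
[q^12] φ(12)=4,φ(6)=2,φ(4)=2,φ(3)=2,φ(2)=1,φ(1)=1 ⇒ 12
[q^13] φ(13)=12,φ(1)=1 ⇒ 13

7, 8, 9, 10, 11, 12, 13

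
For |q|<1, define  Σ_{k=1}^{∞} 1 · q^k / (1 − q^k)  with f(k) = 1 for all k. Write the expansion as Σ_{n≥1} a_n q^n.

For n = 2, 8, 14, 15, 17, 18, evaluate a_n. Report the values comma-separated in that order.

2, 4, 4, 4, 2, 6

q^2  k|2↦f(k): 2:1 1:1  a_2=2
q^8  k|8↦f(k): 1:1 2:1 4:1 8:1  a_8=4
n=14: 1·14 2·7 7·2 14·1  f→[1+1+1+1]=4
[q^15] f(15)=1,f(5)=1,f(3)=1,f(1)=1 ⇒ 4
[q^17] f(1)=1,f(17)=1 ⇒ 2
n=18: 18·1 9·2 6·3 3·6 2·9 1·18  f→[1+1+1+1+1+1]=6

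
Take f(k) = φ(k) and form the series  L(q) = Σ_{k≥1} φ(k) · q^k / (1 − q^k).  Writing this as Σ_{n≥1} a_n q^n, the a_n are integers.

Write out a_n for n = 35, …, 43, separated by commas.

q^35  k|35↦φ(k): 35:24 7:6 5:4 1:1  a_35=35
[q^36] φ(36)=12,φ(18)=6,φ(12)=4,φ(9)=6,φ(6)=2,φ(4)=2,φ(3)=2,φ(2)=1,φ(1)=1 ⇒ 36
[q^37] φ(1)=1,φ(37)=36 ⇒ 37
n=38: 38·1 19·2 2·19 1·38  φ→[18+18+1+1]=38
[q^39] φ(1)=1,φ(3)=2,φ(13)=12,φ(39)=24 ⇒ 39
q^40  k|40↦φ(k): 1:1 2:1 4:2 5:4 8:4 10:4 20:8 40:16  a_40=40
q^41  k|41↦φ(k): 41:40 1:1  a_41=41
d|42:{1,2,3,6,7,14,21,42}  Σφ=1+1+2+2+6+6+12+12=42
d|43:{43,1}  Σφ=42+1=43

35, 36, 37, 38, 39, 40, 41, 42, 43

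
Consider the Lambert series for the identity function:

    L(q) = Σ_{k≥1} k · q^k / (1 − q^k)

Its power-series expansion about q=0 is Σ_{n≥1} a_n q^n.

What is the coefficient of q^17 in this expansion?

n=17: 17·1 1·17  f→[17+1]=18

a_17 = 18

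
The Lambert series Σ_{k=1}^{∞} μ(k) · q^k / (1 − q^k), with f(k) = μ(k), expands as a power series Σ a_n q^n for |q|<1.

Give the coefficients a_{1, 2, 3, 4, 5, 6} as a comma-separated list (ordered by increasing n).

q^1  k|1↦μ(k): 1:1  a_1=1
q^2  k|2↦μ(k): 2:-1 1:1  a_2=0
[q^3] μ(1)=1,μ(3)=-1 ⇒ 0
q^4  k|4↦μ(k): 1:1 2:-1 4:0  a_4=0
n=5: 1·5 5·1  μ→[1+(-1)]=0
[q^6] μ(6)=1,μ(3)=-1,μ(2)=-1,μ(1)=1 ⇒ 0

1, 0, 0, 0, 0, 0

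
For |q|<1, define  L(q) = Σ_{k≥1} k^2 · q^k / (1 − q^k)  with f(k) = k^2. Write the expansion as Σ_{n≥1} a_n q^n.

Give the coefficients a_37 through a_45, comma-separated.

1370, 1810, 1700, 2210, 1682, 2500, 1850, 2562, 2366

q^37  k|37↦f(k): 1:1 37:1369  a_37=1370
q^38  k|38↦f(k): 1:1 2:4 19:361 38:1444  a_38=1810
n=39: 39·1 13·3 3·13 1·39  f→[1521+169+9+1]=1700
q^40  k|40↦f(k): 40:1600 20:400 10:100 8:64 5:25 4:16 2:4 1:1  a_40=2210
q^41  k|41↦f(k): 41:1681 1:1  a_41=1682
[q^42] f(42)=1764,f(21)=441,f(14)=196,f(7)=49,f(6)=36,f(3)=9,f(2)=4,f(1)=1 ⇒ 2500
[q^43] f(1)=1,f(43)=1849 ⇒ 1850
n=44: 44·1 22·2 11·4 4·11 2·22 1·44  f→[1936+484+121+16+4+1]=2562
q^45  k|45↦f(k): 45:2025 15:225 9:81 5:25 3:9 1:1  a_45=2366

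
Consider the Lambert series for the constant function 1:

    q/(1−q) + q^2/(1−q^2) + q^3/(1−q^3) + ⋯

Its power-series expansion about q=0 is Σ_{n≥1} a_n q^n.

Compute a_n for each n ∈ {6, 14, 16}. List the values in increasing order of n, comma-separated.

4, 4, 5

[q^6] f(1)=1,f(2)=1,f(3)=1,f(6)=1 ⇒ 4
[q^14] f(1)=1,f(2)=1,f(7)=1,f(14)=1 ⇒ 4
q^16  k|16↦f(k): 1:1 2:1 4:1 8:1 16:1  a_16=5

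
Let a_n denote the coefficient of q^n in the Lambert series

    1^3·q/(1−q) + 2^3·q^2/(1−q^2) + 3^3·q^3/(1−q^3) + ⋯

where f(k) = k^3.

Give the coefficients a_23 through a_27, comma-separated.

12168, 16380, 15751, 19782, 20440

n=23: 1·23 23·1  f→[1+12167]=12168
[q^24] f(24)=13824,f(12)=1728,f(8)=512,f(6)=216,f(4)=64,f(3)=27,f(2)=8,f(1)=1 ⇒ 16380
[q^25] f(25)=15625,f(5)=125,f(1)=1 ⇒ 15751
[q^26] f(26)=17576,f(13)=2197,f(2)=8,f(1)=1 ⇒ 19782
n=27: 1·27 3·9 9·3 27·1  f→[1+27+729+19683]=20440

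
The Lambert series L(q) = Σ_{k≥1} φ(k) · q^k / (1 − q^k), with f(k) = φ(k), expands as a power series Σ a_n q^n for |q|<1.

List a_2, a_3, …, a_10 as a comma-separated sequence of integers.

n=2: 2·1 1·2  φ→[1+1]=2
d|3:{1,3}  Σφ=1+2=3
q^4  k|4↦φ(k): 4:2 2:1 1:1  a_4=4
d|5:{1,5}  Σφ=1+4=5
q^6  k|6↦φ(k): 1:1 2:1 3:2 6:2  a_6=6
d|7:{1,7}  Σφ=1+6=7
q^8  k|8↦φ(k): 8:4 4:2 2:1 1:1  a_8=8
n=9: 9·1 3·3 1·9  φ→[6+2+1]=9
d|10:{1,2,5,10}  Σφ=1+1+4+4=10

2, 3, 4, 5, 6, 7, 8, 9, 10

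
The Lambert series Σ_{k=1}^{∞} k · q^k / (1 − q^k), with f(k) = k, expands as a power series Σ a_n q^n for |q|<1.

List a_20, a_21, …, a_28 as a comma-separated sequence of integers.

42, 32, 36, 24, 60, 31, 42, 40, 56

n=20: 20·1 10·2 5·4 4·5 2·10 1·20  f→[20+10+5+4+2+1]=42
n=21: 21·1 7·3 3·7 1·21  f→[21+7+3+1]=32
d|22:{22,11,2,1}  Σf=22+11+2+1=36
n=23: 23·1 1·23  f→[23+1]=24
[q^24] f(1)=1,f(2)=2,f(3)=3,f(4)=4,f(6)=6,f(8)=8,f(12)=12,f(24)=24 ⇒ 60
d|25:{25,5,1}  Σf=25+5+1=31
q^26  k|26↦f(k): 26:26 13:13 2:2 1:1  a_26=42
[q^27] f(27)=27,f(9)=9,f(3)=3,f(1)=1 ⇒ 40
n=28: 28·1 14·2 7·4 4·7 2·14 1·28  f→[28+14+7+4+2+1]=56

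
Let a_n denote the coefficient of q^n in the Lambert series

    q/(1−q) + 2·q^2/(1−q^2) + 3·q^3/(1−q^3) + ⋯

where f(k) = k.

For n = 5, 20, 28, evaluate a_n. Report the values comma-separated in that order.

6, 42, 56

[q^5] f(1)=1,f(5)=5 ⇒ 6
[q^20] f(1)=1,f(2)=2,f(4)=4,f(5)=5,f(10)=10,f(20)=20 ⇒ 42
d|28:{1,2,4,7,14,28}  Σf=1+2+4+7+14+28=56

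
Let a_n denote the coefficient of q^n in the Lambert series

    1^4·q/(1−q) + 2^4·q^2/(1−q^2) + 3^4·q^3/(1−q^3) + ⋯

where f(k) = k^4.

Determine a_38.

n=38: 38·1 19·2 2·19 1·38  f→[2085136+130321+16+1]=2215474

a_38 = 2215474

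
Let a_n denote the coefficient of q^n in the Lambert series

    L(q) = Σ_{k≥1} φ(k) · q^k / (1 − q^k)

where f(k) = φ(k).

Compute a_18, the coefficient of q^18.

n=18: 18·1 9·2 6·3 3·6 2·9 1·18  φ→[6+6+2+2+1+1]=18

a_18 = 18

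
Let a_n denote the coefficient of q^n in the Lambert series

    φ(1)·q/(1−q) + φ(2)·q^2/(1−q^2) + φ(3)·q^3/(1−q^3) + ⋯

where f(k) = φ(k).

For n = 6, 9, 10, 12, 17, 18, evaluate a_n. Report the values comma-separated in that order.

d|6:{1,2,3,6}  Σφ=1+1+2+2=6
d|9:{1,3,9}  Σφ=1+2+6=9
d|10:{1,2,5,10}  Σφ=1+1+4+4=10
[q^12] φ(12)=4,φ(6)=2,φ(4)=2,φ(3)=2,φ(2)=1,φ(1)=1 ⇒ 12
n=17: 17·1 1·17  φ→[16+1]=17
q^18  k|18↦φ(k): 18:6 9:6 6:2 3:2 2:1 1:1  a_18=18

6, 9, 10, 12, 17, 18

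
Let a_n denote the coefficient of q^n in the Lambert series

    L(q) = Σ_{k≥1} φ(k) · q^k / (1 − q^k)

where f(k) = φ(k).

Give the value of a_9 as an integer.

q^9  k|9↦φ(k): 1:1 3:2 9:6  a_9=9

a_9 = 9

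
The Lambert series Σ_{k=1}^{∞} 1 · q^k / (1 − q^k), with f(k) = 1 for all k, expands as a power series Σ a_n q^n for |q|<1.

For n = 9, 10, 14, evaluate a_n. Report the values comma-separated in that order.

3, 4, 4

q^9  k|9↦f(k): 1:1 3:1 9:1  a_9=3
[q^10] f(10)=1,f(5)=1,f(2)=1,f(1)=1 ⇒ 4
[q^14] f(1)=1,f(2)=1,f(7)=1,f(14)=1 ⇒ 4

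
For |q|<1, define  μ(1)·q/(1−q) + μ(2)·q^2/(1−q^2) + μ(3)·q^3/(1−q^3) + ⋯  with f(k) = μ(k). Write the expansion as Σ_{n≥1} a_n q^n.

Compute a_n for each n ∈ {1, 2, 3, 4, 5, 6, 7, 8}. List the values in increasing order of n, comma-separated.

1, 0, 0, 0, 0, 0, 0, 0

n=1: 1·1  μ→[1]=1
q^2  k|2↦μ(k): 2:-1 1:1  a_2=0
d|3:{3,1}  Σμ=(-1)+1=0
[q^4] μ(4)=0,μ(2)=-1,μ(1)=1 ⇒ 0
d|5:{5,1}  Σμ=(-1)+1=0
n=6: 1·6 2·3 3·2 6·1  μ→[1+(-1)+(-1)+1]=0
n=7: 1·7 7·1  μ→[1+(-1)]=0
[q^8] μ(8)=0,μ(4)=0,μ(2)=-1,μ(1)=1 ⇒ 0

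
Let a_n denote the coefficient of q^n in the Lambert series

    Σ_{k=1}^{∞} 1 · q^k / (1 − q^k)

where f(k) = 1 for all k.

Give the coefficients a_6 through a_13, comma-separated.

4, 2, 4, 3, 4, 2, 6, 2

n=6: 1·6 2·3 3·2 6·1  f→[1+1+1+1]=4
d|7:{1,7}  Σf=1+1=2
d|8:{8,4,2,1}  Σf=1+1+1+1=4
q^9  k|9↦f(k): 9:1 3:1 1:1  a_9=3
[q^10] f(10)=1,f(5)=1,f(2)=1,f(1)=1 ⇒ 4
[q^11] f(11)=1,f(1)=1 ⇒ 2
d|12:{1,2,3,4,6,12}  Σf=1+1+1+1+1+1=6
[q^13] f(1)=1,f(13)=1 ⇒ 2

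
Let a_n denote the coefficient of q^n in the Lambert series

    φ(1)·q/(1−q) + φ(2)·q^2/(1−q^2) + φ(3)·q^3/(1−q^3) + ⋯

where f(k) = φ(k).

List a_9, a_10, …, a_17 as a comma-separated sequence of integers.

q^9  k|9↦φ(k): 9:6 3:2 1:1  a_9=9
n=10: 1·10 2·5 5·2 10·1  φ→[1+1+4+4]=10
q^11  k|11↦φ(k): 11:10 1:1  a_11=11
d|12:{1,2,3,4,6,12}  Σφ=1+1+2+2+2+4=12
n=13: 1·13 13·1  φ→[1+12]=13
d|14:{14,7,2,1}  Σφ=6+6+1+1=14
n=15: 1·15 3·5 5·3 15·1  φ→[1+2+4+8]=15
n=16: 1·16 2·8 4·4 8·2 16·1  φ→[1+1+2+4+8]=16
d|17:{17,1}  Σφ=16+1=17

9, 10, 11, 12, 13, 14, 15, 16, 17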